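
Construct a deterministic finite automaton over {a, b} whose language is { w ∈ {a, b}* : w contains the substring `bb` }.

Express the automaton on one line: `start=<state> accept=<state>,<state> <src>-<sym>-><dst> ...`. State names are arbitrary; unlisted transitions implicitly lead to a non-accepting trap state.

Track how much of `bb` has been matched so far: state q0 is no progress, q2 is the absorbing accept state reached once `bb` has occurred. Intermediate states record partial matches; on a mismatch, fall back to the longest reusable overlap.
        a   b  
>  q0   q0  q1 
   q1   q0  q2 
 * q2   q2  q2 
(> = start, * = accepting)

start=q0 accept=q2 q0-a->q0 q0-b->q1 q1-a->q0 q1-b->q2 q2-a->q2 q2-b->q2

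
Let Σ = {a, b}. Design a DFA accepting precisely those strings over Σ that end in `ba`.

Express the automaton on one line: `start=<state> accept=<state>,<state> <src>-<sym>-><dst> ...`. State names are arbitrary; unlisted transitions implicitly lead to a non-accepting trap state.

start=S0 accept=S2 S0-a->S0 S0-b->S1 S1-a->S2 S1-b->S1 S2-a->S0 S2-b->S1

Remember how much of `ba` the current input suffix matches. State S0 means no match yet; S1 means the last symbol is `b`; S2 means the last 2 symbols are `ba`. Only S2 accepts. On a mismatch, fall back to the longest proper suffix that is still a prefix of `ba`.
A 3-state machine:
        a   b  
>  S0   S0  S1 
   S1   S2  S1 
 * S2   S0  S1 
(> = start, * = accepting)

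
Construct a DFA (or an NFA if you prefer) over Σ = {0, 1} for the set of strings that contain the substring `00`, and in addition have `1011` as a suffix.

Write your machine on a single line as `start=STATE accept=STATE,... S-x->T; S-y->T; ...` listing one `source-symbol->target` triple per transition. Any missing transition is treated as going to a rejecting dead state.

Run two small machines in parallel and take their product. The first has 3 states tracking whether and how much of `00` has been seen; the second has 5 states tracking how much of the suffix `1011` has currently been matched. A product state is a pair (one from each), accepting exactly when both do.
With 11 states:
       0  1 
>  A   B  C 
   B   D  C 
   C   E  C 
   D   D  F 
   E   D  G 
   F   H  F 
   G   E  I 
   H   D  J 
   I   E  C 
   J   H  K 
 * K   H  F 
(> = start, * = accepting)

start=A; accept=K; A-0->B; A-1->C; B-0->D; B-1->C; C-0->E; C-1->C; D-0->D; D-1->F; E-0->D; E-1->G; F-0->H; F-1->F; G-0->E; G-1->I; H-0->D; H-1->J; I-0->E; I-1->C; J-0->H; J-1->K; K-0->H; K-1->F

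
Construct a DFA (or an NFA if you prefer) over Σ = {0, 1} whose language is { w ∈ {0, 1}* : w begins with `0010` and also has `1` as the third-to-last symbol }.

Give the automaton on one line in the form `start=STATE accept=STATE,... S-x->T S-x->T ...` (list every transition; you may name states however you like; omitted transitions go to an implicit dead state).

Run two small machines in parallel and take their product. The first has 6 states tracking whether the input so far still matches the prefix `0010`; the second has 15 states tracking the last 3 symbols read. A product state is a pair (one from each), accepting exactly when both do.
24 states suffice.
          0    1  
>  s0     s1   s2 
   s1     s3   s4 
   s2     s5   s6 
   s3     s7   s8 
   s4     s9  s10 
   s5    s11  s12 
   s6    s13  s14 
   s7     s7  s15 
   s8    s16  s10 
   s9    s11  s12 
   s10   s13  s14 
   s11    s7  s15 
   s12    s9  s10 
   s13   s11  s12 
   s14   s13  s14 
   s15    s9  s10 
   s16   s17  s18 
 * s17   s19  s20 
 * s18   s16  s21 
   s19   s19  s20 
   s20   s16  s21 
   s21   s22  s23 
 * s22   s17  s18 
 * s23   s22  s23 
(> = start, * = accepting)

start=s0 accept=s17,s18,s22,s23 s0-0->s1 s0-1->s2 s1-0->s3 s1-1->s4 s2-0->s5 s2-1->s6 s3-0->s7 s3-1->s8 s4-0->s9 s4-1->s10 s5-0->s11 s5-1->s12 s6-0->s13 s6-1->s14 s7-0->s7 s7-1->s15 s8-0->s16 s8-1->s10 s9-0->s11 s9-1->s12 s10-0->s13 s10-1->s14 s11-0->s7 s11-1->s15 s12-0->s9 s12-1->s10 s13-0->s11 s13-1->s12 s14-0->s13 s14-1->s14 s15-0->s9 s15-1->s10 s16-0->s17 s16-1->s18 s17-0->s19 s17-1->s20 s18-0->s16 s18-1->s21 s19-0->s19 s19-1->s20 s20-0->s16 s20-1->s21 s21-0->s22 s21-1->s23 s22-0->s17 s22-1->s18 s23-0->s22 s23-1->s23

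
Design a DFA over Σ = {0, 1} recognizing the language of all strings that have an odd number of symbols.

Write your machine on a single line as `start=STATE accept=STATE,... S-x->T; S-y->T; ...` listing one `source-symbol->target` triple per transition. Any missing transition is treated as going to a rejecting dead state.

start=q0; accept=q1; q0-0->q1; q0-1->q1; q1-0->q0; q1-1->q0

Count input length modulo 2: every symbol advances one step around the cycle q0 → q1 → q0. Accept at q1.
        0   1  
>  q0   q1  q1 
 * q1   q0  q0 
(> = start, * = accepting)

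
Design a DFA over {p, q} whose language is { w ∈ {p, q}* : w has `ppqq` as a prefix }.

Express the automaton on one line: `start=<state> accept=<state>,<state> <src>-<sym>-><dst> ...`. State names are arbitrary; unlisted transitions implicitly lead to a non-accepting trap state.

Walk along `ppqq` while the input agrees: from S0 take `p` to S1, and so on. Any deviation drops to the rejecting sink S5. Once S4 is reached the prefix is confirmed and every continuation is accepted.
        p   q  
>  S0   S1  S5 
   S1   S2  S5 
   S2   S5  S3 
   S3   S5  S4 
 * S4   S4  S4 
   S5   S5  S5 
(> = start, * = accepting)

start=S0 accept=S4 S0-p->S1 S0-q->S5 S1-p->S2 S1-q->S5 S2-p->S5 S2-q->S3 S3-p->S5 S3-q->S4 S4-p->S4 S4-q->S4 S5-p->S5 S5-q->S5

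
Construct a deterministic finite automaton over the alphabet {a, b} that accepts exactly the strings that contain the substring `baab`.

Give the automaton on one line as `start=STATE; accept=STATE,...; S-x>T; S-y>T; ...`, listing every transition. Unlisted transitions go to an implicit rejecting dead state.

start=q0; accept=q4; q0-a>q0; q0-b>q1; q1-a>q2; q1-b>q1; q2-a>q3; q2-b>q1; q3-a>q0; q3-b>q4; q4-a>q4; q4-b>q4

States q0..q3 record the length of the longest prefix of `baab` that matches the current input suffix. Reaching q4 means `baab` has been seen, and we stay there forever. Accept from q4.
With 5 states:
        a   b  
>  q0   q0  q1 
   q1   q2  q1 
   q2   q3  q1 
   q3   q0  q4 
 * q4   q4  q4 
(> = start, * = accepting)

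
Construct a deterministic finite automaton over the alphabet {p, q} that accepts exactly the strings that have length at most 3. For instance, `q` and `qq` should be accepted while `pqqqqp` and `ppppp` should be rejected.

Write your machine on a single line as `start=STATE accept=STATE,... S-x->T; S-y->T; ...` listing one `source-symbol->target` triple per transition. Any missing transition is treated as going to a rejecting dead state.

start=A; accept=A,B,C,D; A-p->B; A-q->B; B-p->C; B-q->C; C-p->D; C-q->D; D-p->E; D-q->E; E-p->E; E-q->E

We only need to distinguish lengths 0, 1, …, 3, and '>3'. Chain A → B → C → D → E on every symbol, with E looping. Accepting states: {A, B, C, D}.
5 states suffice.
       p  q 
>* A   B  B 
 * B   C  C 
 * C   D  D 
 * D   E  E 
   E   E  E 
(> = start, * = accepting)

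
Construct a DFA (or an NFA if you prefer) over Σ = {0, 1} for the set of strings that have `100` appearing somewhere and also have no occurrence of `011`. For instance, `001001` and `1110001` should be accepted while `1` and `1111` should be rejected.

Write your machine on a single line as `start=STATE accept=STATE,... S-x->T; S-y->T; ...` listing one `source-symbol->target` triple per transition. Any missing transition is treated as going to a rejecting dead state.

start=S0; accept=S6,S8; S0-0->S1; S0-1->S2; S1-0->S1; S1-1->S3; S2-0->S4; S2-1->S2; S3-0->S4; S3-1->S5; S4-0->S6; S4-1->S3; S5-0->S7; S5-1->S5; S6-0->S6; S6-1->S8; S7-0->S9; S7-1->S5; S8-0->S6; S8-1->S9; S9-0->S9; S9-1->S9

Run two small machines in parallel and take their product. The first has 4 states tracking whether and how much of `100` has been seen; the second has 4 states tracking partial matches of the forbidden pattern `011`. A product state is a pair (one from each), accepting exactly when both do.
With 10 states:
        0   1  
>  S0   S1  S2 
   S1   S1  S3 
   S2   S4  S2 
   S3   S4  S5 
   S4   S6  S3 
   S5   S7  S5 
 * S6   S6  S8 
   S7   S9  S5 
 * S8   S6  S9 
   S9   S9  S9 
(> = start, * = accepting)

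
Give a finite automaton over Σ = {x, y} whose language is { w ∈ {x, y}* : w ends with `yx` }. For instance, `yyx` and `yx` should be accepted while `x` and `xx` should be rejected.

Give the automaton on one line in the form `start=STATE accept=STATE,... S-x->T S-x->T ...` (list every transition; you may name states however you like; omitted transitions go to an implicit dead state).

start=q0 accept=q2 q0-x->q0 q0-y->q1 q1-x->q2 q1-y->q1 q2-x->q0 q2-y->q1

Let each state record the length of the longest suffix of the input read so far that is also a prefix of `yx`. q1 means the last symbol is `y`; q2 means the last 2 symbols are `yx`. Accept only at q2, where the string currently ends in `yx`.
A 3-state machine:
        x   y  
>  q0   q0  q1 
   q1   q2  q1 
 * q2   q0  q1 
(> = start, * = accepting)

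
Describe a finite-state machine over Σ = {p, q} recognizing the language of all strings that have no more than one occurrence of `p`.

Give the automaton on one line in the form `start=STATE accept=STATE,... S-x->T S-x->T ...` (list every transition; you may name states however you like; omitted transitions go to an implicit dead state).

Only the number of `p`s matters, and only up to 2. Make a chain S0 → S1 → S2 advanced by each `p` (with S2 absorbing); every other symbol self-loops. The accepting set is {S0, S1}.
3 states suffice.
        p   q  
>* S0   S1  S0 
 * S1   S2  S1 
   S2   S2  S2 
(> = start, * = accepting)

start=S0 accept=S0,S1 S0-p->S1 S0-q->S0 S1-p->S2 S1-q->S1 S2-p->S2 S2-q->S2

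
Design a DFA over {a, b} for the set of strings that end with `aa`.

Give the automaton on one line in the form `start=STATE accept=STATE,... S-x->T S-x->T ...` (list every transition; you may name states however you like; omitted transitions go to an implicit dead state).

start=S0 accept=S2 S0-a->S1 S0-b->S0 S1-a->S2 S1-b->S0 S2-a->S2 S2-b->S0

Remember how much of `aa` the current input suffix matches. State S0 means no match yet; S1 means the last symbol is `a`; S2 means the last 2 symbols are `aa`. Only S2 accepts. On a mismatch, fall back to the longest proper suffix that is still a prefix of `aa`.
A 3-state machine:
        a   b  
>  S0   S1  S0 
   S1   S2  S0 
 * S2   S2  S0 
(> = start, * = accepting)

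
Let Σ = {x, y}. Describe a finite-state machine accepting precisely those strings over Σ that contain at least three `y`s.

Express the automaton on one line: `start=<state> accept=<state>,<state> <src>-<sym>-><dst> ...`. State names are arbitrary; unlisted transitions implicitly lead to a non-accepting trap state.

start=S0 accept=S3,S4 S0-x->S0 S0-y->S1 S1-x->S1 S1-y->S2 S2-x->S2 S2-y->S3 S3-x->S3 S3-y->S4 S4-x->S4 S4-y->S4

Only the number of `y`s matters, and only up to 4. Make a chain S0 → S1 → S2 → S3 → S4 advanced by each `y` (with S4 absorbing); every other symbol self-loops. The accepting set is {S3, S4}.
A 5-state machine:
        x   y  
>  S0   S0  S1 
   S1   S1  S2 
   S2   S2  S3 
 * S3   S3  S4 
 * S4   S4  S4 
(> = start, * = accepting)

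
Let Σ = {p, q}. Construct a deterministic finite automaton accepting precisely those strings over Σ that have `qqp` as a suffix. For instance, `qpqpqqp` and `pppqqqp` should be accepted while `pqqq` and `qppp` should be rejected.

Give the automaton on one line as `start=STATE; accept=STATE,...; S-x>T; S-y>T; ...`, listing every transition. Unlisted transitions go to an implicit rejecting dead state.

start=S0; accept=S3; S0-p>S0; S0-q>S1; S1-p>S0; S1-q>S2; S2-p>S3; S2-q>S2; S3-p>S0; S3-q>S1

Remember how much of `qqp` the current input suffix matches. State S0 means no match yet; S1 means the last symbol is `q`; S2 means the last 2 symbols are `qq`; S3 means the last 3 symbols are `qqp`. Only S3 accepts. On a mismatch, fall back to the longest proper suffix that is still a prefix of `qqp`.
4 states suffice.
        p   q  
>  S0   S0  S1 
   S1   S0  S2 
   S2   S3  S2 
 * S3   S0  S1 
(> = start, * = accepting)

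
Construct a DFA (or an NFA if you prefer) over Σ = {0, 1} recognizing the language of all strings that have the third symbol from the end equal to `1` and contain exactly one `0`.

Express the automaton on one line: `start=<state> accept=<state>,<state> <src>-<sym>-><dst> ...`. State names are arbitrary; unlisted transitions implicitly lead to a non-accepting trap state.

start=S0 accept=S12,S13,S18 S0-0->S1 S0-1->S2 S1-0->S3 S1-1->S4 S2-0->S5 S2-1->S6 S3-0->S7 S3-1->S8 S4-0->S9 S4-1->S10 S5-0->S11 S5-1->S12 S6-0->S13 S6-1->S14 S7-0->S7 S7-1->S8 S8-0->S9 S8-1->S15 S9-0->S11 S9-1->S16 S10-0->S17 S10-1->S18 S11-0->S7 S11-1->S8 S12-0->S9 S12-1->S10 S13-0->S11 S13-1->S12 S14-0->S13 S14-1->S14 S15-0->S17 S15-1->S19 S16-0->S9 S16-1->S15 S17-0->S11 S17-1->S16 S18-0->S17 S18-1->S18 S19-0->S17 S19-1->S19

Build one automaton per condition and run them in lockstep. The first has 15 states tracking the last 3 symbols read; the second has 3 states tracking the count of `0`s, saturating at 2. A product state is a pair (one from each), accepting exactly when both do.
With 20 states:
          0    1  
>  S0     S1   S2 
   S1     S3   S4 
   S2     S5   S6 
   S3     S7   S8 
   S4     S9  S10 
   S5    S11  S12 
   S6    S13  S14 
   S7     S7   S8 
   S8     S9  S15 
   S9    S11  S16 
   S10   S17  S18 
   S11    S7   S8 
 * S12    S9  S10 
 * S13   S11  S12 
   S14   S13  S14 
   S15   S17  S19 
   S16    S9  S15 
   S17   S11  S16 
 * S18   S17  S18 
   S19   S17  S19 
(> = start, * = accepting)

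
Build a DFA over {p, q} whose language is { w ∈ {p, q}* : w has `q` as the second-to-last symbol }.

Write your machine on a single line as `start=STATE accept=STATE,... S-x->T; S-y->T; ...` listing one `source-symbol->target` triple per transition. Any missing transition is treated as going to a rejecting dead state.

Because acceptance depends on a position counted from the end, the machine has to buffer the most recent 2 symbols. Make each state the string of the last up-to-2 symbols read; on input `x` shift the window left and append `x`. Accept when the buffered window has length 2 and begins with `q`.
A 7-state machine:
        p   q  
>  s0   s1  s2 
   s1   s3  s4 
   s2   s5  s6 
   s3   s3  s4 
   s4   s5  s6 
 * s5   s3  s4 
 * s6   s5  s6 
(> = start, * = accepting)

start=s0; accept=s5,s6; s0-p->s1; s0-q->s2; s1-p->s3; s1-q->s4; s2-p->s5; s2-q->s6; s3-p->s3; s3-q->s4; s4-p->s5; s4-q->s6; s5-p->s3; s5-q->s4; s6-p->s5; s6-q->s6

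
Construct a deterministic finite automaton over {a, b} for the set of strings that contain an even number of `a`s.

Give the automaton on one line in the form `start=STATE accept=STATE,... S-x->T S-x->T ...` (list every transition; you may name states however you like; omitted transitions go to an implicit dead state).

Keep the running count of `a`s modulo 2: each `a` advances along the cycle S0 → S1 → S0 while other symbols loop. Accept at S0.
With 2 states:
        a   b  
>* S0   S1  S0 
   S1   S0  S1 
(> = start, * = accepting)

start=S0 accept=S0 S0-a->S1 S0-b->S0 S1-a->S0 S1-b->S1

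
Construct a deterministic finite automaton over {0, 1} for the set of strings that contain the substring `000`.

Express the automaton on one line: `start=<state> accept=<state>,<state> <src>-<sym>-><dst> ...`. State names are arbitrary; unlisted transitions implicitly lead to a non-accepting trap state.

start=q0 accept=q3 q0-0->q1 q0-1->q0 q1-0->q2 q1-1->q0 q2-0->q3 q2-1->q0 q3-0->q3 q3-1->q3

Track how much of `000` has been matched so far: state q0 is no progress, q3 is the absorbing accept state reached once `000` has occurred. Intermediate states record partial matches; on a mismatch, fall back to the longest reusable overlap.
        0   1  
>  q0   q1  q0 
   q1   q2  q0 
   q2   q3  q0 
 * q3   q3  q3 
(> = start, * = accepting)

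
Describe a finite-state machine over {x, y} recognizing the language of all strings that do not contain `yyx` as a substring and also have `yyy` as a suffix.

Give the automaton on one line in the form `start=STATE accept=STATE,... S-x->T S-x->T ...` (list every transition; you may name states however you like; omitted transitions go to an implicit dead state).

Run two small machines in parallel and take their product. One (4 states) tracks partial matches of the forbidden pattern `yyx`; the other (4 states) tracks how much of the suffix `yyy` has currently been matched. Each combined state is a pair, one component from each; accept when both components accept.
An 8-state machine:
        x   y  
>  q0   q0  q1 
   q1   q0  q2 
   q2   q3  q4 
   q3   q3  q5 
 * q4   q3  q4 
   q5   q3  q6 
   q6   q3  q7 
   q7   q3  q7 
(> = start, * = accepting)

start=q0 accept=q4 q0-x->q0 q0-y->q1 q1-x->q0 q1-y->q2 q2-x->q3 q2-y->q4 q3-x->q3 q3-y->q5 q4-x->q3 q4-y->q4 q5-x->q3 q5-y->q6 q6-x->q3 q6-y->q7 q7-x->q3 q7-y->q7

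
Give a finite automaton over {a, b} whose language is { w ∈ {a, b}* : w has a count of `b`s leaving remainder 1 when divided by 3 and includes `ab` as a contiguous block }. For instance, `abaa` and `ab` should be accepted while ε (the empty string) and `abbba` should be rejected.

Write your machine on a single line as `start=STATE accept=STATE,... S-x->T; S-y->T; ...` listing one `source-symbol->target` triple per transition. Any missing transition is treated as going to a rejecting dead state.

start=S0; accept=S3; S0-a->S1; S0-b->S2; S1-a->S1; S1-b->S3; S2-a->S4; S2-b->S5; S3-a->S3; S3-b->S6; S4-a->S4; S4-b->S6; S5-a->S7; S5-b->S0; S6-a->S6; S6-b->S8; S7-a->S7; S7-b->S8; S8-a->S8; S8-b->S3

Handle the two conditions separately and then intersect. The first has 3 states tracking the count of `b`s modulo 3; the second has 3 states tracking whether and how much of `ab` has been seen. A product state is a pair (one from each), accepting exactly when both do.
With 9 states:
        a   b  
>  S0   S1  S2 
   S1   S1  S3 
   S2   S4  S5 
 * S3   S3  S6 
   S4   S4  S6 
   S5   S7  S0 
   S6   S6  S8 
   S7   S7  S8 
   S8   S8  S3 
(> = start, * = accepting)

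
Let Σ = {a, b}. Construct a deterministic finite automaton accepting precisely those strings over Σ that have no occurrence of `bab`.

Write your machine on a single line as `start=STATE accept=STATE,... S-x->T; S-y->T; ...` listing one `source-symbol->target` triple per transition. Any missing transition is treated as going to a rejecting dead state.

This is the complement of 'contains `bab`'. Use the same substring-matching states — S0 through S3 holding how much of `bab` has just been matched — but flip the accepting set: everything except the trap S3 accepts.
With 4 states:
        a   b  
>* S0   S0  S1 
 * S1   S2  S1 
 * S2   S0  S3 
   S3   S3  S3 
(> = start, * = accepting)

start=S0; accept=S0,S1,S2; S0-a->S0; S0-b->S1; S1-a->S2; S1-b->S1; S2-a->S0; S2-b->S3; S3-a->S3; S3-b->S3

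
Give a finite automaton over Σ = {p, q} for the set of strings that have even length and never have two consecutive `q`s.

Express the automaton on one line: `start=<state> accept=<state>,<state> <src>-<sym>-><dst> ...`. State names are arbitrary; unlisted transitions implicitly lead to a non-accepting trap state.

Run two small machines in parallel and take their product. One (2 states) tracks the input length modulo 2; the other (3 states) tracks partial matches of the forbidden pattern `qq`. Each combined state is a pair, one component from each; accept when both components accept. After merging equivalent states the machine shrinks.
A 5-state machine:
        p   q  
>* S0   S1  S2 
   S1   S0  S3 
   S2   S0  S4 
 * S3   S1  S4 
   S4   S4  S4 
(> = start, * = accepting)

start=S0 accept=S0,S3 S0-p->S1 S0-q->S2 S1-p->S0 S1-q->S3 S2-p->S0 S2-q->S4 S3-p->S1 S3-q->S4 S4-p->S4 S4-q->S4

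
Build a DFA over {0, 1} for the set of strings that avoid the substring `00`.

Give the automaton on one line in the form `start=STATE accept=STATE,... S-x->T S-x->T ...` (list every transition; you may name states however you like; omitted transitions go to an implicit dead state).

Track partial matches of the forbidden pattern `00`. State C is a dead state reached once `00` has occurred; every other state accepts. A means no part of `00` is currently matched.
       0  1 
>* A   B  A 
 * B   C  A 
   C   C  C 
(> = start, * = accepting)

start=A accept=A,B A-0->B A-1->A B-0->C B-1->A C-0->C C-1->C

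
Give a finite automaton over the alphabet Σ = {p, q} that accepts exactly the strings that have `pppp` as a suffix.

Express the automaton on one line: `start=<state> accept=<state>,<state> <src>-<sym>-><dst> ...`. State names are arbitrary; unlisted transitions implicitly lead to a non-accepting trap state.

Let each state record the length of the longest suffix of the input read so far that is also a prefix of `pppp`. B means the last symbol is `p`; C means the last 2 symbols are `pp`; D means the last 3 symbols are `ppp`; E means the last 4 symbols are `pppp`. Accept only at E, where the string currently ends in `pppp`.
A 5-state machine:
       p  q 
>  A   B  A 
   B   C  A 
   C   D  A 
   D   E  A 
 * E   E  A 
(> = start, * = accepting)

start=A accept=E A-p->B A-q->A B-p->C B-q->A C-p->D C-q->A D-p->E D-q->A E-p->E E-q->A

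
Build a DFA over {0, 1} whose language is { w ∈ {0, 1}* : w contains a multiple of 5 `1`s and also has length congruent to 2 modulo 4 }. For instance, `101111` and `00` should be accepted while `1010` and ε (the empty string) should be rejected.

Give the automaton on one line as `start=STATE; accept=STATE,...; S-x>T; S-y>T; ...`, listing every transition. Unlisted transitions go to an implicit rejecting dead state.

start=q0; accept=q3; q0-0>q1; q0-1>q2; q1-0>q3; q1-1>q4; q2-0>q4; q2-1>q5; q3-0>q6; q3-1>q7; q4-0>q7; q4-1>q8; q5-0>q8; q5-1>q9; q6-0>q0; q6-1>q10; q7-0>q10; q7-1>q11; q8-0>q11; q8-1>q12; q9-0>q12; q9-1>q13; q10-0>q2; q10-1>q14; q11-0>q14; q11-1>q15; q12-0>q15; q12-1>q16; q13-0>q16; q13-1>q1; q14-0>q5; q14-1>q17; q15-0>q17; q15-1>q18; q16-0>q18; q16-1>q3; q17-0>q9; q17-1>q19; q18-0>q19; q18-1>q6; q19-0>q13; q19-1>q0

Build one automaton per condition and run them in lockstep. The first has 5 states tracking the count of `1`s modulo 5; the second has 4 states tracking the input length modulo 4. A product state is a pair (one from each), accepting exactly when both do.
20 states suffice.
          0    1  
>  q0     q1   q2 
   q1     q3   q4 
   q2     q4   q5 
 * q3     q6   q7 
   q4     q7   q8 
   q5     q8   q9 
   q6     q0  q10 
   q7    q10  q11 
   q8    q11  q12 
   q9    q12  q13 
   q10    q2  q14 
   q11   q14  q15 
   q12   q15  q16 
   q13   q16   q1 
   q14    q5  q17 
   q15   q17  q18 
   q16   q18   q3 
   q17    q9  q19 
   q18   q19   q6 
   q19   q13   q0 
(> = start, * = accepting)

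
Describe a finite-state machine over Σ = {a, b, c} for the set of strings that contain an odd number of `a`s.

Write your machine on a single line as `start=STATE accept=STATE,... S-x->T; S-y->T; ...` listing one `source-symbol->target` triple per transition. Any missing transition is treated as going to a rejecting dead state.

start=q0; accept=q1; q0-a->q1; q0-b->q0; q0-c->q0; q1-a->q0; q1-b->q1; q1-c->q1

Keep the running count of `a`s modulo 2: each `a` advances along the cycle q0 → q1 → q0 while other symbols loop. Accept at q1.
        a   b   c  
>  q0   q1  q0  q0 
 * q1   q0  q1  q1 
(> = start, * = accepting)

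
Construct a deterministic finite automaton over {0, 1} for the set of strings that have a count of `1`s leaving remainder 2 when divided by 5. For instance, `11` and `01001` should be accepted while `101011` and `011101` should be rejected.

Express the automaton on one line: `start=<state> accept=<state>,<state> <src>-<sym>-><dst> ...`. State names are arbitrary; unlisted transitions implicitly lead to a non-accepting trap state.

start=s0 accept=s2 s0-0->s0 s0-1->s1 s1-0->s1 s1-1->s2 s2-0->s2 s2-1->s3 s3-0->s3 s3-1->s4 s4-0->s4 s4-1->s0

Keep the running count of `1`s modulo 5: each `1` advances along the cycle s0 → s1 → s2 → s3 → s4 → s0 while other symbols loop. Accept at s2.
A 5-state machine:
        0   1  
>  s0   s0  s1 
   s1   s1  s2 
 * s2   s2  s3 
   s3   s3  s4 
   s4   s4  s0 
(> = start, * = accepting)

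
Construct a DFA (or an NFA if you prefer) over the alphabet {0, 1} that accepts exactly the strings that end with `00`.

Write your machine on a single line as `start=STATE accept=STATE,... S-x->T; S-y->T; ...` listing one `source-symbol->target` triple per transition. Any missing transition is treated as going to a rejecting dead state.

Remember how much of `00` the current input suffix matches. State S0 means no match yet; S1 means the last symbol is `0`; S2 means the last 2 symbols are `00`. Only S2 accepts. On a mismatch, fall back to the longest proper suffix that is still a prefix of `00`.
        0   1  
>  S0   S1  S0 
   S1   S2  S0 
 * S2   S2  S0 
(> = start, * = accepting)

start=S0; accept=S2; S0-0->S1; S0-1->S0; S1-0->S2; S1-1->S0; S2-0->S2; S2-1->S0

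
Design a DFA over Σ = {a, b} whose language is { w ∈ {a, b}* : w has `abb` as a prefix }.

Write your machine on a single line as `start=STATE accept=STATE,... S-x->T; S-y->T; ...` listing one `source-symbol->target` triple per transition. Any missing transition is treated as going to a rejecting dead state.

start=S0; accept=S3; S0-a->S1; S0-b->S4; S1-a->S4; S1-b->S2; S2-a->S4; S2-b->S3; S3-a->S3; S3-b->S3; S4-a->S4; S4-b->S4

Check the first 3 symbols one by one: S0 through S2 record how many have matched `abb` so far; any wrong symbol goes to the dead state S4. After all 3 match we enter the accepting sink S3.
A 5-state machine:
        a   b  
>  S0   S1  S4 
   S1   S4  S2 
   S2   S4  S3 
 * S3   S3  S3 
   S4   S4  S4 
(> = start, * = accepting)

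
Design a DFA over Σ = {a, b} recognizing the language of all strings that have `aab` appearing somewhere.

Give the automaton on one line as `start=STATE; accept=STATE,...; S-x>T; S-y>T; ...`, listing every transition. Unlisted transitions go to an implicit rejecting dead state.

Track how much of `aab` has been matched so far: state q0 is no progress, q3 is the absorbing accept state reached once `aab` has occurred. Intermediate states record partial matches; on a mismatch, fall back to the longest reusable overlap.
        a   b  
>  q0   q1  q0 
   q1   q2  q0 
   q2   q2  q3 
 * q3   q3  q3 
(> = start, * = accepting)

start=q0; accept=q3; q0-a>q1; q0-b>q0; q1-a>q2; q1-b>q0; q2-a>q2; q2-b>q3; q3-a>q3; q3-b>q3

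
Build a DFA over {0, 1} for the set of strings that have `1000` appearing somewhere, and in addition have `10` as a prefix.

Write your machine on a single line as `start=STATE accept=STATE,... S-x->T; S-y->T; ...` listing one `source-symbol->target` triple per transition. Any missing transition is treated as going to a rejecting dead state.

Run two small machines in parallel and take their product. One (5 states) tracks whether and how much of `1000` has been seen; the other (4 states) tracks whether the input so far still matches the prefix `10`. Each combined state is a pair, one component from each; accept when both components accept.
An 11-state machine:
          0    1  
>  q0     q1   q2 
   q1     q1   q3 
   q2     q4   q3 
   q3     q5   q3 
   q4     q6   q7 
   q5     q8   q3 
   q6     q9   q7 
   q7     q4   q7 
   q8    q10   q3 
 * q9     q9   q9 
   q10   q10  q10 
(> = start, * = accepting)

start=q0; accept=q9; q0-0->q1; q0-1->q2; q1-0->q1; q1-1->q3; q2-0->q4; q2-1->q3; q3-0->q5; q3-1->q3; q4-0->q6; q4-1->q7; q5-0->q8; q5-1->q3; q6-0->q9; q6-1->q7; q7-0->q4; q7-1->q7; q8-0->q10; q8-1->q3; q9-0->q9; q9-1->q9; q10-0->q10; q10-1->q10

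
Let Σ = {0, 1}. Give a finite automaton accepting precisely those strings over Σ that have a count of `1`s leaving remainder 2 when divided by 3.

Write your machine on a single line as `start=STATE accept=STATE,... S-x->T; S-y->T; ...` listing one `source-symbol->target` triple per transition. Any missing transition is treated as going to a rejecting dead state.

start=s0; accept=s2; s0-0->s0; s0-1->s1; s1-0->s1; s1-1->s2; s2-0->s2; s2-1->s0

Keep the running count of `1`s modulo 3: each `1` advances along the cycle s0 → s1 → s2 → s0 while other symbols loop. Accept at s2.
        0   1  
>  s0   s0  s1 
   s1   s1  s2 
 * s2   s2  s0 
(> = start, * = accepting)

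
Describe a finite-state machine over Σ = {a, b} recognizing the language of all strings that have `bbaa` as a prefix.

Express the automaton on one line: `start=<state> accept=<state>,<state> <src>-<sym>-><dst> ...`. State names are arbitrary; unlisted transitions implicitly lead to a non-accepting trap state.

Walk along `bbaa` while the input agrees: from S0 take `b` to S1, and so on. Any deviation drops to the rejecting sink S5. Once S4 is reached the prefix is confirmed and every continuation is accepted.
6 states suffice.
        a   b  
>  S0   S5  S1 
   S1   S5  S2 
   S2   S3  S5 
   S3   S4  S5 
 * S4   S4  S4 
   S5   S5  S5 
(> = start, * = accepting)

start=S0 accept=S4 S0-a->S5 S0-b->S1 S1-a->S5 S1-b->S2 S2-a->S3 S2-b->S5 S3-a->S4 S3-b->S5 S4-a->S4 S4-b->S4 S5-a->S5 S5-b->S5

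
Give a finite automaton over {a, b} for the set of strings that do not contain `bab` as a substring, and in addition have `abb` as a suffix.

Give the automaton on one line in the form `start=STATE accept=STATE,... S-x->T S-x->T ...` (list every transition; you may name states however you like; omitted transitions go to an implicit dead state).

start=s0 accept=s5 s0-a->s1 s0-b->s2 s1-a->s1 s1-b->s3 s2-a->s4 s2-b->s2 s3-a->s4 s3-b->s5 s4-a->s1 s4-b->s6 s5-a->s4 s5-b->s2 s6-a->s6 s6-b->s6

Build one automaton per condition and run them in lockstep. The first has 4 states tracking partial matches of the forbidden pattern `bab`; the second has 4 states tracking how much of the suffix `abb` has currently been matched. A product state is a pair (one from each), accepting exactly when both do. After merging equivalent states the machine shrinks.
7 states suffice.
        a   b  
>  s0   s1  s2 
   s1   s1  s3 
   s2   s4  s2 
   s3   s4  s5 
   s4   s1  s6 
 * s5   s4  s2 
   s6   s6  s6 
(> = start, * = accepting)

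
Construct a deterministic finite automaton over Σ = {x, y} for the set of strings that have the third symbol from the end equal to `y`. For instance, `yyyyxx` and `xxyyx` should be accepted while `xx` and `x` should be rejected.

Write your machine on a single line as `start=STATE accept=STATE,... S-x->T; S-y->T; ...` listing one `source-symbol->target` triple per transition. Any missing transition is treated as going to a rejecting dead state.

Because acceptance depends on a position counted from the end, the machine has to buffer the most recent 3 symbols. Make each state the string of the last up-to-3 symbols read; on input `x` shift the window left and append `x`. Accept when the buffered window has length 3 and begins with `y`.
With 15 states:
          x    y  
>  S0     S1   S2 
   S1     S3   S4 
   S2     S5   S6 
   S3     S7   S8 
   S4     S9  S10 
   S5    S11  S12 
   S6    S13  S14 
   S7     S7   S8 
   S8     S9  S10 
   S9    S11  S12 
   S10   S13  S14 
 * S11    S7   S8 
 * S12    S9  S10 
 * S13   S11  S12 
 * S14   S13  S14 
(> = start, * = accepting)

start=S0; accept=S11,S12,S13,S14; S0-x->S1; S0-y->S2; S1-x->S3; S1-y->S4; S2-x->S5; S2-y->S6; S3-x->S7; S3-y->S8; S4-x->S9; S4-y->S10; S5-x->S11; S5-y->S12; S6-x->S13; S6-y->S14; S7-x->S7; S7-y->S8; S8-x->S9; S8-y->S10; S9-x->S11; S9-y->S12; S10-x->S13; S10-y->S14; S11-x->S7; S11-y->S8; S12-x->S9; S12-y->S10; S13-x->S11; S13-y->S12; S14-x->S13; S14-y->S14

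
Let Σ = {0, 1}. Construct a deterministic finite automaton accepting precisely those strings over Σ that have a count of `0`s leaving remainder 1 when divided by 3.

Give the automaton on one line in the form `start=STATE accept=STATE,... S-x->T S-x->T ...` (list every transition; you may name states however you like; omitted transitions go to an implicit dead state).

start=q0 accept=q1 q0-0->q1 q0-1->q0 q1-0->q2 q1-1->q1 q2-0->q0 q2-1->q2

Keep the running count of `0`s modulo 3: each `0` advances along the cycle q0 → q1 → q2 → q0 while other symbols loop. Accept at q1.
With 3 states:
        0   1  
>  q0   q1  q0 
 * q1   q2  q1 
   q2   q0  q2 
(> = start, * = accepting)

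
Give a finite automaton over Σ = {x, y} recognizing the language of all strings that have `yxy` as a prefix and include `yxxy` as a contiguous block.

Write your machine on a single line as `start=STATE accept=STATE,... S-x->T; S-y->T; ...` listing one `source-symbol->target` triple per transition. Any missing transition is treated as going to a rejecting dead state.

start=q0; accept=q12; q0-x->q1; q0-y->q2; q1-x->q1; q1-y->q3; q2-x->q4; q2-y->q3; q3-x->q5; q3-y->q3; q4-x->q6; q4-y->q7; q5-x->q6; q5-y->q3; q6-x->q1; q6-y->q8; q7-x->q9; q7-y->q7; q8-x->q8; q8-y->q8; q9-x->q10; q9-y->q7; q10-x->q11; q10-y->q12; q11-x->q11; q11-y->q7; q12-x->q12; q12-y->q12

Build one automaton per condition and run them in lockstep. The first has 5 states tracking whether the input so far still matches the prefix `yxy`; the second has 5 states tracking whether and how much of `yxxy` has been seen. A product state is a pair (one from each), accepting exactly when both do.
          x    y  
>  q0     q1   q2 
   q1     q1   q3 
   q2     q4   q3 
   q3     q5   q3 
   q4     q6   q7 
   q5     q6   q3 
   q6     q1   q8 
   q7     q9   q7 
   q8     q8   q8 
   q9    q10   q7 
   q10   q11  q12 
   q11   q11   q7 
 * q12   q12  q12 
(> = start, * = accepting)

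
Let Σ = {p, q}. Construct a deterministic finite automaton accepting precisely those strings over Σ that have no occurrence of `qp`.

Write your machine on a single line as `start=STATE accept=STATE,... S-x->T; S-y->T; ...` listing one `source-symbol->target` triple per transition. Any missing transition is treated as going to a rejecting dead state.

start=S0; accept=S0,S1; S0-p->S0; S0-q->S1; S1-p->S2; S1-q->S1; S2-p->S2; S2-q->S2

Track partial matches of the forbidden pattern `qp`. State S2 is a dead state reached once `qp` has occurred; every other state accepts. S0 means no part of `qp` is currently matched.
        p   q  
>* S0   S0  S1 
 * S1   S2  S1 
   S2   S2  S2 
(> = start, * = accepting)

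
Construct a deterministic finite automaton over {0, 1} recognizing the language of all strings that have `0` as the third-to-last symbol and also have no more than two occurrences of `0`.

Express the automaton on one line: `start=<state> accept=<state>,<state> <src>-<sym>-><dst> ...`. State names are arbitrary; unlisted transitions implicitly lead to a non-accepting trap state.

Handle the two conditions separately and then intersect. The first has 15 states tracking the last 3 symbols read; the second has 4 states tracking the count of `0`s, saturating at 3. A product state is a pair (one from each), accepting exactly when both do. Minimizing collapses redundant product states.
          0    1  
>  S0     S1   S0 
   S1     S2   S3 
   S2     S4   S5 
   S3     S6   S7 
   S4     S4   S4 
 * S5     S4   S8 
 * S6     S4   S9 
 * S7    S10  S11 
 * S8     S4   S4 
   S9     S4   S8 
   S10    S4   S9 
   S11   S10  S11 
(> = start, * = accepting)

start=S0 accept=S5,S6,S7,S8 S0-0->S1 S0-1->S0 S1-0->S2 S1-1->S3 S2-0->S4 S2-1->S5 S3-0->S6 S3-1->S7 S4-0->S4 S4-1->S4 S5-0->S4 S5-1->S8 S6-0->S4 S6-1->S9 S7-0->S10 S7-1->S11 S8-0->S4 S8-1->S4 S9-0->S4 S9-1->S8 S10-0->S4 S10-1->S9 S11-0->S10 S11-1->S11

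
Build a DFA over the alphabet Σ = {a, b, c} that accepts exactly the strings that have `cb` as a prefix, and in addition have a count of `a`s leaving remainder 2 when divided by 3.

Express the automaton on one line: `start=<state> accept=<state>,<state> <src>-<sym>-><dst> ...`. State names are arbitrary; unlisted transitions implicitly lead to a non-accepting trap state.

start=s0 accept=s7 s0-a->s1 s0-b->s2 s0-c->s3 s1-a->s4 s1-b->s1 s1-c->s1 s2-a->s1 s2-b->s2 s2-c->s2 s3-a->s1 s3-b->s5 s3-c->s2 s4-a->s2 s4-b->s4 s4-c->s4 s5-a->s6 s5-b->s5 s5-c->s5 s6-a->s7 s6-b->s6 s6-c->s6 s7-a->s5 s7-b->s7 s7-c->s7

Build one automaton per condition and run them in lockstep. The first has 4 states tracking whether the input so far still matches the prefix `cb`; the second has 3 states tracking the count of `a`s modulo 3. A product state is a pair (one from each), accepting exactly when both do.
An 8-state machine:
        a   b   c  
>  s0   s1  s2  s3 
   s1   s4  s1  s1 
   s2   s1  s2  s2 
   s3   s1  s5  s2 
   s4   s2  s4  s4 
   s5   s6  s5  s5 
   s6   s7  s6  s6 
 * s7   s5  s7  s7 
(> = start, * = accepting)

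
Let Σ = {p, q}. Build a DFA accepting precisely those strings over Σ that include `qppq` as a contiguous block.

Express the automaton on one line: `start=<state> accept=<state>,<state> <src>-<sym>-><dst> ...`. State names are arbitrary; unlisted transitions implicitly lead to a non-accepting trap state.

States s0..s3 record the length of the longest prefix of `qppq` that matches the current input suffix. Reaching s4 means `qppq` has been seen, and we stay there forever. Accept from s4.
5 states suffice.
        p   q  
>  s0   s0  s1 
   s1   s2  s1 
   s2   s3  s1 
   s3   s0  s4 
 * s4   s4  s4 
(> = start, * = accepting)

start=s0 accept=s4 s0-p->s0 s0-q->s1 s1-p->s2 s1-q->s1 s2-p->s3 s2-q->s1 s3-p->s0 s3-q->s4 s4-p->s4 s4-q->s4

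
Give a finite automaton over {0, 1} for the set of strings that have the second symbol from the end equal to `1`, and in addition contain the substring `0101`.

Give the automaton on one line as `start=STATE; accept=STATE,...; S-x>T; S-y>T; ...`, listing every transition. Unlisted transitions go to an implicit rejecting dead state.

Run two small machines in parallel and take their product. The first has 7 states tracking the last 2 symbols read; the second has 5 states tracking whether and how much of `0101` has been seen. A product state is a pair (one from each), accepting exactly when both do. After merging equivalent states the machine shrinks.
With 8 states:
        0   1  
>  q0   q1  q0 
   q1   q1  q2 
   q2   q3  q0 
   q3   q1  q4 
   q4   q5  q6 
 * q5   q7  q4 
 * q6   q5  q6 
   q7   q7  q4 
(> = start, * = accepting)

start=q0; accept=q5,q6; q0-0>q1; q0-1>q0; q1-0>q1; q1-1>q2; q2-0>q3; q2-1>q0; q3-0>q1; q3-1>q4; q4-0>q5; q4-1>q6; q5-0>q7; q5-1>q4; q6-0>q5; q6-1>q6; q7-0>q7; q7-1>q4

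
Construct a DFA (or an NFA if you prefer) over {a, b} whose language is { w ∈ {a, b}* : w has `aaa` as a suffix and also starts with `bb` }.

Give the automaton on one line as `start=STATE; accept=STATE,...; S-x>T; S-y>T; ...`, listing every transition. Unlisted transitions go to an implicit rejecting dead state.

Run two small machines in parallel and take their product. One (4 states) tracks how much of the suffix `aaa` has currently been matched; the other (4 states) tracks whether the input so far still matches the prefix `bb`. Each combined state is a pair, one component from each; accept when both components accept. After merging equivalent states the machine shrinks.
With 7 states:
        a   b  
>  S0   S1  S2 
   S1   S1  S1 
   S2   S1  S3 
   S3   S4  S3 
   S4   S5  S3 
   S5   S6  S3 
 * S6   S6  S3 
(> = start, * = accepting)

start=S0; accept=S6; S0-a>S1; S0-b>S2; S1-a>S1; S1-b>S1; S2-a>S1; S2-b>S3; S3-a>S4; S3-b>S3; S4-a>S5; S4-b>S3; S5-a>S6; S5-b>S3; S6-a>S6; S6-b>S3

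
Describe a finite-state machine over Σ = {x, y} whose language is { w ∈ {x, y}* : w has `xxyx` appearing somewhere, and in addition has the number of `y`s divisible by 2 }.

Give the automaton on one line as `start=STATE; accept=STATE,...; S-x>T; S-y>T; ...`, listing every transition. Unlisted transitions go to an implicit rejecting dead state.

start=S0; accept=S9; S0-x>S1; S0-y>S2; S1-x>S3; S1-y>S2; S2-x>S4; S2-y>S0; S3-x>S3; S3-y>S5; S4-x>S6; S4-y>S0; S5-x>S7; S5-y>S0; S6-x>S6; S6-y>S8; S7-x>S7; S7-y>S9; S8-x>S9; S8-y>S2; S9-x>S9; S9-y>S7

Build one automaton per condition and run them in lockstep. The first has 5 states tracking whether and how much of `xxyx` has been seen; the second has 2 states tracking the count of `y`s modulo 2. A product state is a pair (one from each), accepting exactly when both do.
10 states suffice.
        x   y  
>  S0   S1  S2 
   S1   S3  S2 
   S2   S4  S0 
   S3   S3  S5 
   S4   S6  S0 
   S5   S7  S0 
   S6   S6  S8 
   S7   S7  S9 
   S8   S9  S2 
 * S9   S9  S7 
(> = start, * = accepting)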